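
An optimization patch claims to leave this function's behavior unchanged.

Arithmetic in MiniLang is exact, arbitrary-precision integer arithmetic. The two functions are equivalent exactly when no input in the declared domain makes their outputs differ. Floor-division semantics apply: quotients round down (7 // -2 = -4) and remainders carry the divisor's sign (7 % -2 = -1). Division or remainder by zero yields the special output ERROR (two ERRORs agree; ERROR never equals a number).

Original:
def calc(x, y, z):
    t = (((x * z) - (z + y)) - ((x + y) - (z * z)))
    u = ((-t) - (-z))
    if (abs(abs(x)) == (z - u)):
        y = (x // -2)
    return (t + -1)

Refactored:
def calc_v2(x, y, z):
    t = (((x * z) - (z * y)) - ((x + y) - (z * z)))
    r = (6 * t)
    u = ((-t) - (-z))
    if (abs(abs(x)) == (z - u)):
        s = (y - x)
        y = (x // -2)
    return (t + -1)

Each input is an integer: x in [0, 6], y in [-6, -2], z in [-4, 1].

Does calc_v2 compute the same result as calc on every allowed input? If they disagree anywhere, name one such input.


Try x=0, y=-6, z=-4.
calc: t := 32 | u := -36 | (abs(abs(x)) == (z - u)): false | result 31
calc_v2: t := -2 | r := -12 | u := -2 | (abs(abs(x)) == (z - u)): false | result -3
31 against -3: the behavior changed.
verdict: not equivalent; witness: x=0, y=-6, z=-4


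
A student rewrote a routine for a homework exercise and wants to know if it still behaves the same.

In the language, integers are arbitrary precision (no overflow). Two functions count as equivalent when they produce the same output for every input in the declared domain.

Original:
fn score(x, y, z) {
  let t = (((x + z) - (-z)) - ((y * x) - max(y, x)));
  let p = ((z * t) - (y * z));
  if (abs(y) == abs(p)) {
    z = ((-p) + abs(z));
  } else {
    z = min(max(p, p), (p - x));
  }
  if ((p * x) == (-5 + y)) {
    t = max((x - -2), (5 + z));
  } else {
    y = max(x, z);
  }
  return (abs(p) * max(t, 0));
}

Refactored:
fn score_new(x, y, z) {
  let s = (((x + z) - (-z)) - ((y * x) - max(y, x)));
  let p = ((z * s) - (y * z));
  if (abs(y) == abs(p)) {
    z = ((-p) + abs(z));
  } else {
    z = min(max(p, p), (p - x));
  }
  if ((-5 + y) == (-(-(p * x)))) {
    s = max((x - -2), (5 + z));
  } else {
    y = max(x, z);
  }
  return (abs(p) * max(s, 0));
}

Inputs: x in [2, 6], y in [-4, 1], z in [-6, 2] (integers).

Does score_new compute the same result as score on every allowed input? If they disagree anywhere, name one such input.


This is a faithful refactor — local variable names differ, but the computed results match everywhere.
As a probe, take x=3, y=-2, z=-4: score runs t := 4 | p := -24 | (abs(y) == abs(p)): false | z := -27 | ((p * x) == (-5 + y)): false | y := 3 | result 96; score_new runs s := 4 | p := -24 | (abs(y) == abs(p)): false | z := -27 | ((-5 + y) == (-(-(p * x)))): false | y := 3 | result 96; both end at 96.
Checked all 270 inputs in the declared domain: the outputs agree on every one.
verdict: equivalent


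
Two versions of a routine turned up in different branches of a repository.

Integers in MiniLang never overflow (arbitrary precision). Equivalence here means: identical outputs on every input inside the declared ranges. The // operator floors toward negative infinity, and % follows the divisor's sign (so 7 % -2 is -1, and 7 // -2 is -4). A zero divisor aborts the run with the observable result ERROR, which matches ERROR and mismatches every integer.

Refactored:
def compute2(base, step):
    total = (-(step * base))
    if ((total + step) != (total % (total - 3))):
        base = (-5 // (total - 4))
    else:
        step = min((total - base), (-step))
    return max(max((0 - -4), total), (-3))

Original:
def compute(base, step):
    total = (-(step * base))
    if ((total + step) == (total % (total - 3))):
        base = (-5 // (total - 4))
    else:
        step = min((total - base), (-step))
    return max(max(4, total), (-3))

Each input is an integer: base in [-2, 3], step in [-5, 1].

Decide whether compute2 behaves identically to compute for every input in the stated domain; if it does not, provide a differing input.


The rewrite breaks on base=1, step=-4, where the results are ERROR and 4.
compute: total = 4; ((total + step) == (total % (total - 3))) -> true; division by zero -> ERROR
compute2: total = 4; ((total + step) != (total % (total - 3))) -> false; step = 3; return 4
verdict: not equivalent; witness: base=1, step=-4


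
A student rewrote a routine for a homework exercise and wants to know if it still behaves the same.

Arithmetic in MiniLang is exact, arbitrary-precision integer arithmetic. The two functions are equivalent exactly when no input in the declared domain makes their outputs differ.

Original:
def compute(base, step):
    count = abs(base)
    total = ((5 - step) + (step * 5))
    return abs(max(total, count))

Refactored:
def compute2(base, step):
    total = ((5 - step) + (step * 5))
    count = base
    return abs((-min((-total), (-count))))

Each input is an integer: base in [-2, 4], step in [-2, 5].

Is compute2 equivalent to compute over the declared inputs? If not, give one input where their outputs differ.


Evaluate both at base=-2, step=-1.
compute: count := 2 | total := 1 | result 2
compute2: total := 1 | count := -2 | result 1
2 != 1, so the rewrite changes behavior.
verdict: not equivalent; witness: base=-2, step=-1


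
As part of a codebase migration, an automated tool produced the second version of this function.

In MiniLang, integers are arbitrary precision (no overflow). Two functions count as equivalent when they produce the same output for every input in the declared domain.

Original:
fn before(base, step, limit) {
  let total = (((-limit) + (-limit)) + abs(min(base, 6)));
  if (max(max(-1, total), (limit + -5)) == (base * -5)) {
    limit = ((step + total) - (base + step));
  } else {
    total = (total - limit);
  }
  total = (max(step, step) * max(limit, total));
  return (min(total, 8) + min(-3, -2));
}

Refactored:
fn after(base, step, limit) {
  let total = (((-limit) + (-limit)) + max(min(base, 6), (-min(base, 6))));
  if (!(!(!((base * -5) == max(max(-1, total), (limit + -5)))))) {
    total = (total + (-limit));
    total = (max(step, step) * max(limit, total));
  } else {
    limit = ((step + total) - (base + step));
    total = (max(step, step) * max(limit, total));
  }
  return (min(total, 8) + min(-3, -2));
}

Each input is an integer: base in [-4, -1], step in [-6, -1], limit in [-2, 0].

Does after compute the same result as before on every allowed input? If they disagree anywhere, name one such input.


Equivalent — the differences include min/max/abs usage differs, plus constant usage differs, plus boolean connective usage differs, plus statement counts differ, plus arithmetic usage differs, yet no declared input distinguishes the two.
Tracing base=-2, step=-1, limit=0: before: total becomes 2; next (max(max(-1, total), (limit + -5)) == (base * -5)) evaluates to false; next total becomes 2; next total becomes -2; next final value -5 | after: total becomes 2; next (!(!(!((base * -5) == max(max(-1, total), (limit + -5)))))) evaluates to true; next total becomes 2; next total becomes -2; next final value -5 — matching result -5.
Checked all 72 inputs in the declared domain: the outputs agree on every one.
verdict: equivalent


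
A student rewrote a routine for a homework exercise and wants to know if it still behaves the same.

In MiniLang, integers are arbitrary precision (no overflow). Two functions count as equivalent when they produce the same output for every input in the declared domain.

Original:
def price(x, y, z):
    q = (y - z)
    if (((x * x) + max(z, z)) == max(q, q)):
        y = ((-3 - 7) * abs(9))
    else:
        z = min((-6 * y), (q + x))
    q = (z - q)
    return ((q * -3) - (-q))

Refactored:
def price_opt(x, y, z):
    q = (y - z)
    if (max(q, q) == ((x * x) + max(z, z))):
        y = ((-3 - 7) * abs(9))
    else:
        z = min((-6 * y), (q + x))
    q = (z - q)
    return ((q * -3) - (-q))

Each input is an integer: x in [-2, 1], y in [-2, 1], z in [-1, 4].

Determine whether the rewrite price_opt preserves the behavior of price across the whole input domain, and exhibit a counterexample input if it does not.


This is a faithful refactor — same computation, different form, but the computed results match everywhere.
Tracing x=0, y=-2, z=-1: price: q = -1; (((x * x) + max(z, z)) == max(q, q)) -> true; y = -90; q = 0; return 0 | price_opt: q = -1; (max(q, q) == ((x * x) + max(z, z))) -> true; y = -90; q = 0; return 0 — matching result 0.
Across all 96 domain points the two functions coincide.
verdict: equivalent


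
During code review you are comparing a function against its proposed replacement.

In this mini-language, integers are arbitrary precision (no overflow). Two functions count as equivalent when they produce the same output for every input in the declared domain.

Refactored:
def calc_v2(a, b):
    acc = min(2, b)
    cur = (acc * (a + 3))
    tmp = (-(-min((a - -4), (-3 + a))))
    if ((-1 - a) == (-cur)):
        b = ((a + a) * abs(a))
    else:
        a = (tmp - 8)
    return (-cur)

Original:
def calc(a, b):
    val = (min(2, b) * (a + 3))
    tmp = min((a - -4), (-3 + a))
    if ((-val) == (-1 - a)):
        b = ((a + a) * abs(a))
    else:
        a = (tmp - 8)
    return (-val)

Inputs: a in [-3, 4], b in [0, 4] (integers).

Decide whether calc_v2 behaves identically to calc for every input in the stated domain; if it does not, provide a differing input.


Comparing the listings, the differences include: statement counts differ, and local variable names differ.
Tracing a=3, b=3: calc: val := 12 | tmp := 0 | ((-val) == (-1 - a)): false | a := -8 | result -12 | calc_v2: acc := 2 | cur := 12 | tmp := 0 | ((-1 - a) == (-cur)): false | a := -8 | result -12 — matching result -12.
Every one of the 40 inputs gives matching results.
verdict: equivalent


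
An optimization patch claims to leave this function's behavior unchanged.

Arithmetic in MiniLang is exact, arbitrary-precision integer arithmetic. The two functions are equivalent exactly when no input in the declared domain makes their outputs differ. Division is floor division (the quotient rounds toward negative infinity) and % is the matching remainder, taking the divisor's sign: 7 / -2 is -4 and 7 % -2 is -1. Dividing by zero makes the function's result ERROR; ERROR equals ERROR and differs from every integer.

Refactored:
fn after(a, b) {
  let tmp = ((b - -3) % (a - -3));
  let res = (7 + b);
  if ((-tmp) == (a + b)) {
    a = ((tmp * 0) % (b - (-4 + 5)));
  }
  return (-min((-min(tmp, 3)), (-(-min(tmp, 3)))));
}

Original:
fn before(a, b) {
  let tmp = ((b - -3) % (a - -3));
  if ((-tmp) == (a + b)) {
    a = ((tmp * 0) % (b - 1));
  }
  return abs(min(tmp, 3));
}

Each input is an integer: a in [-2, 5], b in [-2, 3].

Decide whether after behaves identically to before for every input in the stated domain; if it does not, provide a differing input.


Comparing the listings, the differences include: min/max/abs usage differs; also arithmetic usage differs; also constant usage differs; also statement counts differ; also local variable names differ.
One worked example (a=1, b=2) — before: tmp=1, then ((-tmp) == (a + b)) is false, then returns 1; after: tmp=1, then res=9, then ((-tmp) == (a + b)) is false, then returns 1; agreement on 1.
Every one of the 48 inputs gives matching results.
verdict: equivalent


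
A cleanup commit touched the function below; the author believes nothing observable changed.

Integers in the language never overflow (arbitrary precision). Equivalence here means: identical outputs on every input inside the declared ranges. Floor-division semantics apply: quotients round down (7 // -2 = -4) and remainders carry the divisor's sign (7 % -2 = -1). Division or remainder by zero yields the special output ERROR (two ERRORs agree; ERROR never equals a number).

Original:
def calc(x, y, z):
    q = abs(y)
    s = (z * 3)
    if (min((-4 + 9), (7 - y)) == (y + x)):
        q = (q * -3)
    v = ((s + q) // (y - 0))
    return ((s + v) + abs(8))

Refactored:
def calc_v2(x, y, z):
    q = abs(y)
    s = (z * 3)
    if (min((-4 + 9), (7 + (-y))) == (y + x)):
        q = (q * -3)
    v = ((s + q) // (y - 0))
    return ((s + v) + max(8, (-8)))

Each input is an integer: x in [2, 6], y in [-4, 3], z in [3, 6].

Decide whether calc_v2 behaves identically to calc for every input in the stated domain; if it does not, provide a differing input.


Side by side, the visible changes include: min/max/abs usage differs; also arithmetic usage differs; also constant usage differs.
Spot check at x=4, y=3, z=5 — calc: q=3, then s=15, then (min((-4 + 9), (7 - y)) == (y + x)) is false, then v=6, then returns 29. calc_v2: q=3, then s=15, then (min((-4 + 9), (7 + (-y))) == (y + x)) is false, then v=6, then returns 29. Both give 29.
Checked all 160 inputs in the declared domain: the outputs agree on every one.
verdict: equivalent


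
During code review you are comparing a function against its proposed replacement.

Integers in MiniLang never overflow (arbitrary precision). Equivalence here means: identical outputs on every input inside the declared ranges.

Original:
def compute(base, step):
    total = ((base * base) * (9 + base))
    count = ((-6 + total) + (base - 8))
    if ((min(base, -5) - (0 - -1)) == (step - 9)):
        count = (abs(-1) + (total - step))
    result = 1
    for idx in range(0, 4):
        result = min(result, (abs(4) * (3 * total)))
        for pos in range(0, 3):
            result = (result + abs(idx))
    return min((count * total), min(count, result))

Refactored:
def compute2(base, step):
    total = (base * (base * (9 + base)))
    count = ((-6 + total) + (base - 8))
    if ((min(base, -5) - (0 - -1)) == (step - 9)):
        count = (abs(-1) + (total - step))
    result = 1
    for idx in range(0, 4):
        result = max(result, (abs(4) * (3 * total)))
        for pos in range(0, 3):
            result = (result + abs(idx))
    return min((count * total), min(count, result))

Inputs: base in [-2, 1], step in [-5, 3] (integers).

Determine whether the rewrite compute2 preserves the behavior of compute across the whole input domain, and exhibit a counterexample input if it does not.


Not equivalent: base=-2, step=3 separates them (19 vs 26).
compute: total = 28; count = 12; ((min(base, -5) - (0 - -1)) == (step - 9)) -> true; count = 26; result = 1; [idx=0]; result = 1; [pos=0]; result = 1; [pos=1]; result = 1; [pos=2]; result = 1; [idx=1]; result = 1; [pos=0]; result = 2; [pos=1]; result = 3; [pos=2]; result = 4; [idx=2]; result = 4; [pos=0]; result = 6; [pos=1]; result = 8; [pos=2]; result = 10; [idx=3]; result = 10; [pos=0]; result = 13; [pos=1]; result = 16; [pos=2]; result = 19; return 19
compute2: total = 28; count = 12; ((min(base, -5) - (0 - -1)) == (step - 9)) -> true; count = 26; result = 1; [idx=0]; result = 336; [pos=0]; result = 336; [pos=1]; result = 336; [pos=2]; result = 336; [idx=1]; result = 336; [pos=0]; result = 337; [pos=1]; result = 338; [pos=2]; result = 339; [idx=2]; result = 339; [pos=0]; result = 341; [pos=1]; result = 343; [pos=2]; result = 345; [idx=3]; result = 345; [pos=0]; result = 348; [pos=1]; result = 351; [pos=2]; result = 354; return 26
verdict: not equivalent; witness: base=-2, step=3


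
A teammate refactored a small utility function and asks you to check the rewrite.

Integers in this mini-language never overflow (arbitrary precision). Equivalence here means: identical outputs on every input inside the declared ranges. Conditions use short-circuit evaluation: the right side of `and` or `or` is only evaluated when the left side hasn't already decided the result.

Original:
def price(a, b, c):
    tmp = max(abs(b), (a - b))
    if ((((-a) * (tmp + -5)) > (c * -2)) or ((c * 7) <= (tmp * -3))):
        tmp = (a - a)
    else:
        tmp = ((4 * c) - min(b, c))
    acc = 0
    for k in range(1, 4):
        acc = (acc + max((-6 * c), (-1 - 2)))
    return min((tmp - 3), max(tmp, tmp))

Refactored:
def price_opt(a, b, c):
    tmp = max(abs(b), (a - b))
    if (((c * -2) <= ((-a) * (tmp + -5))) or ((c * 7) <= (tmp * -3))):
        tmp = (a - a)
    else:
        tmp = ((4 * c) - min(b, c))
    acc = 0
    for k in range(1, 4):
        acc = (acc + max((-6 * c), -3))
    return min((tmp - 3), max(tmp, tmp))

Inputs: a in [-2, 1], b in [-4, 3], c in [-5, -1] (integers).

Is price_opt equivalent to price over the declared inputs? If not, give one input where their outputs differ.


Run the pair on a=1, b=-2, c=-1.
price: tmp := 3 | ((((-a) * (tmp + -5)) > (c * -2)) or ((c * 7) <= (tmp * -3))): false | tmp := -2 | acc := 0 | iter k=1: | acc := 6 | iter k=2: | acc := 12 | iter k=3: | acc := 18 | result -5
price_opt: tmp := 3 | (((c * -2) <= ((-a) * (tmp + -5))) or ((c * 7) <= (tmp * -3))): true | tmp := 0 | acc := 0 | iter k=1: | acc := 6 | iter k=2: | acc := 12 | iter k=3: | acc := 18 | result -3
-5 and -3 differ, so these are not the same function on this domain.
verdict: not equivalent; witness: a=1, b=-2, c=-1


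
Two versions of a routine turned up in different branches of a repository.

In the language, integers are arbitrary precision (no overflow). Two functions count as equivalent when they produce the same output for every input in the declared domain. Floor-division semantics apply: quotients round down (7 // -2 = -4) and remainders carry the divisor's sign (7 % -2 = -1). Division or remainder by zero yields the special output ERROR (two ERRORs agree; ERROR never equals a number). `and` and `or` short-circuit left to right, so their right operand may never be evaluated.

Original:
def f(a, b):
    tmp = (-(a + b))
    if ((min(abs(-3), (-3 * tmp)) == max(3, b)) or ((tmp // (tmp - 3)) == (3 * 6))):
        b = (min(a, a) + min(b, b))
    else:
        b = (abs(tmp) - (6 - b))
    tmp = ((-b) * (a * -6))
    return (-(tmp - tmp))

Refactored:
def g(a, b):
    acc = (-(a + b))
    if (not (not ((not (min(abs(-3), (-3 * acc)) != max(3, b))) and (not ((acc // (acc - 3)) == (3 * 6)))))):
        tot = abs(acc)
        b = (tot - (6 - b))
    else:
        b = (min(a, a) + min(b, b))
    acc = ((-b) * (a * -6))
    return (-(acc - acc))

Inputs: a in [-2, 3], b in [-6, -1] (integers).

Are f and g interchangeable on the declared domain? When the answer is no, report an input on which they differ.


On input a=-2, b=-1, f returns ERROR while g returns 0.
verdict: not equivalent; witness: a=-2, b=-1


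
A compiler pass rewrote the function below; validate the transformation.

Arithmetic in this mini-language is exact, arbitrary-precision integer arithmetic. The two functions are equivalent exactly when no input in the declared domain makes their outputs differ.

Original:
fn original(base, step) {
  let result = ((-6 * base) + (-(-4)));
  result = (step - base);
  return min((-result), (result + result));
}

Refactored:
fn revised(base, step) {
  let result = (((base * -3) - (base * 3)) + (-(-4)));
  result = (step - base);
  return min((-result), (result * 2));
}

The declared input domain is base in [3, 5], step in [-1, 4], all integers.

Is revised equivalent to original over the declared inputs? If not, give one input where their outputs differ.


Behavior is preserved: although arithmetic usage differs; also constant usage differs, the outputs never diverge.
As a probe, take base=3, step=-1: original runs result=-14, then result=-4, then returns -8; revised runs result=-14, then result=-4, then returns -8; both end at -8.
Across all 18 domain points the two functions coincide.
verdict: equivalent


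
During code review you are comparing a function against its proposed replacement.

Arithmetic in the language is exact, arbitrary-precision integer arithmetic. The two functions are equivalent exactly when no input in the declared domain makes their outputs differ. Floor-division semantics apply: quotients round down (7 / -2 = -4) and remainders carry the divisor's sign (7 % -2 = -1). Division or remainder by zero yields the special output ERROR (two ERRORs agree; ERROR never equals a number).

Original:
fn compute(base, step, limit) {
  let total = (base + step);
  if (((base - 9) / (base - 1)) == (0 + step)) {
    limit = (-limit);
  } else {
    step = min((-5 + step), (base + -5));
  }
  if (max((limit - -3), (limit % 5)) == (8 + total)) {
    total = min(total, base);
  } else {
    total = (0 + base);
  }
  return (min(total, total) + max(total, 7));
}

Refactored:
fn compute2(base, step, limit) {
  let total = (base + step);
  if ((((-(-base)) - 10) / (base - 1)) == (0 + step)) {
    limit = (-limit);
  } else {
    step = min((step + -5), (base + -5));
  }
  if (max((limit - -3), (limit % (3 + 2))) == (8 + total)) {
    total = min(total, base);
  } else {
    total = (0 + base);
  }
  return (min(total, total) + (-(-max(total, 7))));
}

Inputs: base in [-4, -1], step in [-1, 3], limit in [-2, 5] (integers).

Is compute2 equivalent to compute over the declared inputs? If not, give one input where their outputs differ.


The edit looks behavioral (`9` became `10`), but over these ranges it never changes the outcome.
Tracing base=-1, step=-1, limit=5: compute: total = -2; (((base - 9) / (base - 1)) == (0 + step)) -> false; step = -6; (max((limit - -3), (limit % 5)) == (8 + total)) -> false; total = -1; return 6 | compute2: total = -2; ((((-(-base)) - 10) / (base - 1)) == (0 + step)) -> false; step = -6; (max((limit - -3), (limit % (3 + 2))) == (8 + total)) -> false; total = -1; return 6 — matching result 6.
Across all 160 domain points the two functions coincide.
verdict: equivalent


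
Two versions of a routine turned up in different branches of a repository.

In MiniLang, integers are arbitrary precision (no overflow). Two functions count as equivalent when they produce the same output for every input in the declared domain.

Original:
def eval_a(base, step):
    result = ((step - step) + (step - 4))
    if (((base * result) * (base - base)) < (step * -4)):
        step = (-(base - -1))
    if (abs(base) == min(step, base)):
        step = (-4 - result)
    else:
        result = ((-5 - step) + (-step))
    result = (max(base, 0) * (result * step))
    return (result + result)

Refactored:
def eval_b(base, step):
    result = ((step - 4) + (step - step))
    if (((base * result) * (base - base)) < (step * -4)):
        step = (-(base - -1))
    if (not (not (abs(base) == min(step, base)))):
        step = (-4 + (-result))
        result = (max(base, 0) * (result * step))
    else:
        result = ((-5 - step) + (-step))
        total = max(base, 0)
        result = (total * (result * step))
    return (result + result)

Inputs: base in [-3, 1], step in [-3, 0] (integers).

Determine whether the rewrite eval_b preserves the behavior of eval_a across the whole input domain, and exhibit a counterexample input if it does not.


Side by side, the visible changes include: boolean connective usage differs, plus arithmetic usage differs, plus constant usage differs, plus local variable names differ, plus statement counts differ, plus min/max/abs usage differs.
As a probe, take base=-2, step=-3: eval_a runs result = -7; (((base * result) * (base - base)) < (step * -4)) -> true; step = 1; (abs(base) == min(step, base)) -> false; result = -7; result = 0; return 0; eval_b runs result = -7; (((base * result) * (base - base)) < (step * -4)) -> true; step = 1; (not (not (abs(base) == min(step, base)))) -> false; result = -7; total = 0; result = 0; return 0; both end at 0.
Checked all 20 inputs in the declared domain: the outputs agree on every one.
verdict: equivalent


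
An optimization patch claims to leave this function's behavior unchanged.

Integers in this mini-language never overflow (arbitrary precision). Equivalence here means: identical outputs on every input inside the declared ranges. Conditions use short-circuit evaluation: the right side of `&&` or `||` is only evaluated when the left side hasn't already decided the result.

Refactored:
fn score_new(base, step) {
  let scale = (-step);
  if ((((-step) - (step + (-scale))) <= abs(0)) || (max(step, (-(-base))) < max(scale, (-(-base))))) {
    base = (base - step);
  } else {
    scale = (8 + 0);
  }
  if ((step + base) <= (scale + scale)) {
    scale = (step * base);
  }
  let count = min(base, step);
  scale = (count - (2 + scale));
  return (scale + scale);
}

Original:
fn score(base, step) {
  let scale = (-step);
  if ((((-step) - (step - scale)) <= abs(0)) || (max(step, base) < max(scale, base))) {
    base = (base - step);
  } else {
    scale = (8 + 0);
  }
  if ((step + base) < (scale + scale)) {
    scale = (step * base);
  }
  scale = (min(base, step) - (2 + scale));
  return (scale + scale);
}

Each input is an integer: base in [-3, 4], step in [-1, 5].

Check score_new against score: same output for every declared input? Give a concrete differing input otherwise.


Not equivalent: base=-2, step=1 separates them (-8 vs -4).
score: scale=-1, then ((((-step) - (step - scale)) <= abs(0)) || (max(step, base) < max(scale, base))) is true, then base=-3, then ((step + base) < (scale + scale)) is false, then scale=-4, then returns -8
score_new: scale=-1, then ((((-step) - (step + (-scale))) <= abs(0)) || (max(step, (-(-base))) < max(scale, (-(-base))))) is true, then base=-3, then ((step + base) <= (scale + scale)) is true, then scale=-3, then count=-3, then scale=-2, then returns -4
verdict: not equivalent; witness: base=-2, step=1


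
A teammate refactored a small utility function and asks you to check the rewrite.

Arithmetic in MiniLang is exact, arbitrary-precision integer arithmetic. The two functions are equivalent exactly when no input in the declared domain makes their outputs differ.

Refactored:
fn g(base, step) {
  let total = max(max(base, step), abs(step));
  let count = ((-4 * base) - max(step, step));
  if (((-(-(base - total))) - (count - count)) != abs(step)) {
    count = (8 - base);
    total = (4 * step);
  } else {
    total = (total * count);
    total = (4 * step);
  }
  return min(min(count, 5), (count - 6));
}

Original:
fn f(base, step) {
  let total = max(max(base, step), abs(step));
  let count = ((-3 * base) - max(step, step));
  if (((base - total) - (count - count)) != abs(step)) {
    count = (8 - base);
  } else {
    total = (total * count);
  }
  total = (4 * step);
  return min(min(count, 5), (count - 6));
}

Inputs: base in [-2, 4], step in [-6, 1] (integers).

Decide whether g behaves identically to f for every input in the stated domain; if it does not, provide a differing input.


On input base=1, step=0, f returns -9 while g returns -10.
verdict: not equivalent; witness: base=1, step=0


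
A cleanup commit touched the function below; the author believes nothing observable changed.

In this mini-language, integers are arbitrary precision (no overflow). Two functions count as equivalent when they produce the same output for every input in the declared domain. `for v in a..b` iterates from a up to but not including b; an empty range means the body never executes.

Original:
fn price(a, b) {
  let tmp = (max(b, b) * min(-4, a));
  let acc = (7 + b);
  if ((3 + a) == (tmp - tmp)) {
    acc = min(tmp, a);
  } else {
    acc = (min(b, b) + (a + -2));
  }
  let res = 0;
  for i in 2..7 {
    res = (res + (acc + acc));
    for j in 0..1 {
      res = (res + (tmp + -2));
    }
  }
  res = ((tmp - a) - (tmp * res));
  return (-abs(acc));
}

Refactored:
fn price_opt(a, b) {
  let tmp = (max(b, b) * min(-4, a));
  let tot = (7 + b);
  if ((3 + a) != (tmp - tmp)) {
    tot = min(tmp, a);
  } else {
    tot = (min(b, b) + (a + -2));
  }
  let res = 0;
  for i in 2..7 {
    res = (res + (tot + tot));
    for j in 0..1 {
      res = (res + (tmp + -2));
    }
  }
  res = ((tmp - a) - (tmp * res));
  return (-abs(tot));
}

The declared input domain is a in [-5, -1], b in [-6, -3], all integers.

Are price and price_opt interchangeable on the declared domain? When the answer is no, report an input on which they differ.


There is a counterexample at a=-5, b=-6: -13 on one side, -5 on the other.
price: tmp becomes 30; next acc becomes 1; next ((3 + a) == (tmp - tmp)) evaluates to false; next acc becomes -13; next res becomes 0; next at i=2:; next res becomes -26; next at j=0:; next res becomes 2; next at i=3:; next res becomes -24; next at j=0:; next res becomes 4; next at i=4:; next res becomes -22; next at j=0:; next res becomes 6; next at i=5:; next res becomes -20; next at j=0:; next res becomes 8; next at i=6:; next res becomes -18; next at j=0:; next res becomes 10; next res becomes -265; next final value -13
price_opt: tmp becomes 30; next tot becomes 1; next ((3 + a) != (tmp - tmp)) evaluates to true; next tot becomes -5; next res becomes 0; next at i=2:; next res becomes -10; next at j=0:; next res becomes 18; next at i=3:; next res becomes 8; next at j=0:; next res becomes 36; next at i=4:; next res becomes 26; next at j=0:; next res becomes 54; next at i=5:; next res becomes 44; next at j=0:; next res becomes 72; next at i=6:; next res becomes 62; next at j=0:; next res becomes 90; next res becomes -2665; next final value -5
verdict: not equivalent; witness: a=-5, b=-6


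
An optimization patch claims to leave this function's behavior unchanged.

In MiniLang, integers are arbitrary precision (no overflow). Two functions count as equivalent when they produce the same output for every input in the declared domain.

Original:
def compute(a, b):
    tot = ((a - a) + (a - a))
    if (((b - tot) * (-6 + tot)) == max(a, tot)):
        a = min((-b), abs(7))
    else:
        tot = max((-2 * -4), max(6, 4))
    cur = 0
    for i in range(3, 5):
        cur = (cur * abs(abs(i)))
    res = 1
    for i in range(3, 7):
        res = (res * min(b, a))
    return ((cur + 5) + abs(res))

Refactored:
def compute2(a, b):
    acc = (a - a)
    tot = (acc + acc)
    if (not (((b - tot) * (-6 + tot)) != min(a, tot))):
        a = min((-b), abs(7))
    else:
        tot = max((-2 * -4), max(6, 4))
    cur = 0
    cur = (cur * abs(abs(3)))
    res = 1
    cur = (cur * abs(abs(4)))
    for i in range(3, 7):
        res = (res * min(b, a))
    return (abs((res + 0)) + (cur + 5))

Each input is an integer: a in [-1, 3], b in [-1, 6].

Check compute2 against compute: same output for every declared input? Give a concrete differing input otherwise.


At a=-1, b=0: compute gives 5, compute2 gives 6.
verdict: not equivalent; witness: a=-1, b=0


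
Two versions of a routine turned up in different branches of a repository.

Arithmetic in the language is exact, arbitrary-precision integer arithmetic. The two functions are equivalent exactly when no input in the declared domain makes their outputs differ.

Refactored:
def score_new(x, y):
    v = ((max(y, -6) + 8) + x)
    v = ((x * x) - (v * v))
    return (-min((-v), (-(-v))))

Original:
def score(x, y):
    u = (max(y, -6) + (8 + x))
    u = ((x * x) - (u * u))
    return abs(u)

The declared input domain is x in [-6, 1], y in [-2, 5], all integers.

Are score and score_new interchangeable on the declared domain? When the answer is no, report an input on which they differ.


Equivalent — the differences include local variable names differ, plus min/max/abs usage differs, yet no declared input distinguishes the two.
Tracing x=-6, y=2: score: u=4, then u=20, then returns 20 | score_new: v=4, then v=20, then returns 20 — matching result 20.
An exhaustive pass over the 64 declared inputs shows identical outputs.
verdict: equivalent


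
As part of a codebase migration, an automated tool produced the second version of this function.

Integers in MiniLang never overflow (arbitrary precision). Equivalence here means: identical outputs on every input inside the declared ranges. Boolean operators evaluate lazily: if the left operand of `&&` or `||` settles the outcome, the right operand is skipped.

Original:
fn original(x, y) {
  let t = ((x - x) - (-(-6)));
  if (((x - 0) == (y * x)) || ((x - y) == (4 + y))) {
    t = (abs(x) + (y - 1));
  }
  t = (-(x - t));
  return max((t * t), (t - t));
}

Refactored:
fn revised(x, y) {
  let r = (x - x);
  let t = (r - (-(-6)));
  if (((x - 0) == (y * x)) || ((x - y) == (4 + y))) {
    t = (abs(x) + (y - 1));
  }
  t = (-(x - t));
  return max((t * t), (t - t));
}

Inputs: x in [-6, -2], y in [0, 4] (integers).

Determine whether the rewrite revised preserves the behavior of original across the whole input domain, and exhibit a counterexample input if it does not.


Comparing the listings, the differences include: local variable names differ; statement counts differ.
One worked example (x=-3, y=3) — original: t becomes -6; next (((x - 0) == (y * x)) || ((x - y) == (4 + y))) evaluates to false; next t becomes -3; next final value 9; revised: r becomes 0; next t becomes -6; next (((x - 0) == (y * x)) || ((x - y) == (4 + y))) evaluates to false; next t becomes -3; next final value 9; agreement on 9.
Every one of the 25 inputs gives matching results.
verdict: equivalent


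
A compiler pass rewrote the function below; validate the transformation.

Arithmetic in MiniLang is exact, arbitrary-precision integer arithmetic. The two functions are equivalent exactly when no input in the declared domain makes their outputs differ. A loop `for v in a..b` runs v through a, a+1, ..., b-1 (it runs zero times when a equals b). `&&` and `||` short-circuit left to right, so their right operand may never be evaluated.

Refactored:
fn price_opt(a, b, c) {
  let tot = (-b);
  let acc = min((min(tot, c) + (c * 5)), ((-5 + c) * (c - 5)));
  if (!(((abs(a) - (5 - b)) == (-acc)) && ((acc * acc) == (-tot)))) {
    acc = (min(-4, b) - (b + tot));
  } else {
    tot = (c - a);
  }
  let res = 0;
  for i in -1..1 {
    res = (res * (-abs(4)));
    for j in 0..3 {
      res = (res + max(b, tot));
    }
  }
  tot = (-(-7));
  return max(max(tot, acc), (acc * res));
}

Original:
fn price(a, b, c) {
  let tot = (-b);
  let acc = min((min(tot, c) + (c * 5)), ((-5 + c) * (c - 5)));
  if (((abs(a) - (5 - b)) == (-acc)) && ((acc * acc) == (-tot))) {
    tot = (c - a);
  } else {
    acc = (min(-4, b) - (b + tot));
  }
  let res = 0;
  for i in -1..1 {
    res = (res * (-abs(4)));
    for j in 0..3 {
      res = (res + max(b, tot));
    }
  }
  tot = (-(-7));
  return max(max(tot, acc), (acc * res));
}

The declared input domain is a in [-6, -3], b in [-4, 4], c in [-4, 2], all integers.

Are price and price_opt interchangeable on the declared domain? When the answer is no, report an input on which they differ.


Behavior is preserved: although boolean connective usage differs, the outputs never diverge.
Spot check at a=-5, b=0, c=1 — price: tot := 0 | acc := 5 | (((abs(a) - (5 - b)) == (-acc)) && ((acc * acc) == (-tot))): false | acc := -4 | res := 0 | iter i=-1: | res := 0 | iter j=0: | res := 0 | iter j=1: | res := 0 | iter j=2: | res := 0 | iter i=0: | res := 0 | iter j=0: | res := 0 | iter j=1: | res := 0 | iter j=2: | res := 0 | tot := 7 | result 7. price_opt: tot := 0 | acc := 5 | (!(((abs(a) - (5 - b)) == (-acc)) && ((acc * acc) == (-tot)))): true | acc := -4 | res := 0 | iter i=-1: | res := 0 | iter j=0: | res := 0 | iter j=1: | res := 0 | iter j=2: | res := 0 | iter i=0: | res := 0 | iter j=0: | res := 0 | iter j=1: | res := 0 | iter j=2: | res := 0 | tot := 7 | result 7. Both give 7.
An exhaustive pass over the 252 declared inputs shows identical outputs.
verdict: equivalent


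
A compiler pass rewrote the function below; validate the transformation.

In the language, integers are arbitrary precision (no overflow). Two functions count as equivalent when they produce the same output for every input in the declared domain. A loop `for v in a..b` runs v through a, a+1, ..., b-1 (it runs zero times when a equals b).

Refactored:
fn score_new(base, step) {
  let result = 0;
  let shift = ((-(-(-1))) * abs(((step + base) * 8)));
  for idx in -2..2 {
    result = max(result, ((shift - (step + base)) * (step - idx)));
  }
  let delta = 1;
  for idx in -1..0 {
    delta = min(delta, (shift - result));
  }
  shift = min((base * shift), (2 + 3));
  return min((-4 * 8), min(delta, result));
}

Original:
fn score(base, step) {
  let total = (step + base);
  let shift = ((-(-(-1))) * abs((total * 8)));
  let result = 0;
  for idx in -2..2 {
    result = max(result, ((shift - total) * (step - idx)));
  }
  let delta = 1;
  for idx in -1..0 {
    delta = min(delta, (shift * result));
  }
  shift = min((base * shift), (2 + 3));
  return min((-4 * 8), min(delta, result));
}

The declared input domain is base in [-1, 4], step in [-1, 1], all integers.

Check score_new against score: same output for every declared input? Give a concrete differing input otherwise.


Try base=-1, step=-1.
score: total becomes -2; next shift becomes -16; next result becomes 0; next at idx=-2:; next result becomes 0; next at idx=-1:; next result becomes 0; next at idx=0:; next result becomes 14; next at idx=1:; next result becomes 28; next delta becomes 1; next at idx=-1:; next delta becomes -448; next shift becomes 5; next final value -448
score_new: result becomes 0; next shift becomes -16; next at idx=-2:; next result becomes 0; next at idx=-1:; next result becomes 0; next at idx=0:; next result becomes 14; next at idx=1:; next result becomes 28; next delta becomes 1; next at idx=-1:; next delta becomes -44; next shift becomes 5; next final value -44
-448 != -44, so the rewrite changes behavior.
verdict: not equivalent; witness: base=-1, step=-1


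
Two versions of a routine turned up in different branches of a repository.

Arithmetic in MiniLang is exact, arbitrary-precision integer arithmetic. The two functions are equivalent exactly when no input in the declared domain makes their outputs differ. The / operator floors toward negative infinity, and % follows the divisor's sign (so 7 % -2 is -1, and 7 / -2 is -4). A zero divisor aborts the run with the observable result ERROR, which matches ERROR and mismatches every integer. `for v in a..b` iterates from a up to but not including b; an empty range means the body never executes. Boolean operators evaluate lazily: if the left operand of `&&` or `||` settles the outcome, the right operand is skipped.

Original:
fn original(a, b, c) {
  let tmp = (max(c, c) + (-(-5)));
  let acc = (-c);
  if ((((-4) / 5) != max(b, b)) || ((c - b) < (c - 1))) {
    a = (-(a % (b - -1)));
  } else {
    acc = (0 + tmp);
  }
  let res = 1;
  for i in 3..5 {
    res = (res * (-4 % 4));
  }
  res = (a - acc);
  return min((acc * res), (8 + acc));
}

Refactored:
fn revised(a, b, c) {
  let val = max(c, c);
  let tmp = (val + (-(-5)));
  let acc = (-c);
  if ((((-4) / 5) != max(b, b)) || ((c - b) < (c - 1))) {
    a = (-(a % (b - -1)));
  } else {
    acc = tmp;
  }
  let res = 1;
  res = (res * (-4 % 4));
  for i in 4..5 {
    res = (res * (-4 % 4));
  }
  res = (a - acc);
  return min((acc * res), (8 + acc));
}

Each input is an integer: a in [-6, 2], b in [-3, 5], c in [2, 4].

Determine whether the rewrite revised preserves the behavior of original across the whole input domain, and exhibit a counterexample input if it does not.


Differences: loop structure differs, arithmetic usage differs, constant usage differs, statement counts differ, local variable names differ — yet all 243 inputs agree.
verdict: equivalent


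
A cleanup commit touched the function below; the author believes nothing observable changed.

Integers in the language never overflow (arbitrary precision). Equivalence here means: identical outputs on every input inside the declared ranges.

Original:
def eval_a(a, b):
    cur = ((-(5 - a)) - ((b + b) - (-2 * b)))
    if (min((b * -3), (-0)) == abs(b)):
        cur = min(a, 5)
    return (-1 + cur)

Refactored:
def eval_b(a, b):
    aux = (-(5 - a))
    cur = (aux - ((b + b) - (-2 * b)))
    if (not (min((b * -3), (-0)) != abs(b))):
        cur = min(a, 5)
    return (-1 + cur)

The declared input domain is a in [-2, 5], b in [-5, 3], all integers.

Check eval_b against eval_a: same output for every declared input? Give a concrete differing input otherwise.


Equivalent — the differences include local variable names differ; also comparison usage differs; also statement counts differ; also boolean connective usage differs, yet no declared input distinguishes the two.
Tracing a=-2, b=-4: eval_a: cur=9, then (min((b * -3), (-0)) == abs(b)) is false, then returns 8 | eval_b: aux=-7, then cur=9, then (not (min((b * -3), (-0)) != abs(b))) is false, then returns 8 — matching result 8.
Checked all 72 inputs in the declared domain: the outputs agree on every one.
verdict: equivalent
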